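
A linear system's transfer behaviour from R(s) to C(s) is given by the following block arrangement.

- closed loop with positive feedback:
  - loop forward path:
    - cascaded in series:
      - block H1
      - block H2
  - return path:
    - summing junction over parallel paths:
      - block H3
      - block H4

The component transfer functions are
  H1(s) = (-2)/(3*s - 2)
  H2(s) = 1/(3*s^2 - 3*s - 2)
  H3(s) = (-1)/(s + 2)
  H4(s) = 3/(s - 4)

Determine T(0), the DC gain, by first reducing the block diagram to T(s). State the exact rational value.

The answer is -4/3.

Reasoning:
(1) cascade H1, H2, giving (-2)/(9*s^3 - 15*s^2 + 4)
(2) add H3, H4 (parallel), giving (2*s + 10)/(s^2 - 2*s - 8)
(3) feedback reduction of (H1*H2), (H3+H4), giving (-2*s^2 + 4*s + 16)/(9*s^5 - 33*s^4 - 42*s^3 + 124*s^2 - 4*s - 12)
Evaluating the step-3 result (the overall T(s)) at s = 0 gives T(0) = 16/(-12) = -4/3.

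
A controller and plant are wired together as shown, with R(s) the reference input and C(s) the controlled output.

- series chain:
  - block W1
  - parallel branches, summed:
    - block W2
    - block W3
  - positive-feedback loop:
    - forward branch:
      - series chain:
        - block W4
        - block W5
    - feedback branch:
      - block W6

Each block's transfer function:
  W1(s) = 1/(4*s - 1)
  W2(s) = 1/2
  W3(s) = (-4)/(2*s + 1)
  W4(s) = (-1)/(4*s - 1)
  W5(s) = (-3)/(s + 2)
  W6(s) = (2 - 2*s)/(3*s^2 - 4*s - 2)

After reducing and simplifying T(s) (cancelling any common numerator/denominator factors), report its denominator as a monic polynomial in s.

Answer: s^6 + 2*s^5/3 - 169*s^4/48 - 89*s^3/96 + 13*s^2/48 - s/24 + 1/48

Working:
1. add W2, W3 (parallel), giving (2*s - 7)/(4*s + 2)
2. reduce the series chain W4, W5, giving 3/(4*s^2 + 7*s - 2)
3. apply the feedback formula to (W4*W5), W6, giving (9*s^2 - 12*s - 6)/(12*s^4 + 5*s^3 - 42*s^2 - 2)
4. combine W1, (W2+W3), [(W4*W5)/(1-(W4*W5)*W6)] in series, giving (18*s^3 - 87*s^2 + 72*s + 42)/(192*s^6 + 128*s^5 - 676*s^4 - 178*s^3 + 52*s^2 - 8*s + 4)
Step 4 gives the fully reduced T(s), with no common factor left to cancel. The denominator's leading coefficient is 192, so divide each of its coefficients by 192 to get the monic form.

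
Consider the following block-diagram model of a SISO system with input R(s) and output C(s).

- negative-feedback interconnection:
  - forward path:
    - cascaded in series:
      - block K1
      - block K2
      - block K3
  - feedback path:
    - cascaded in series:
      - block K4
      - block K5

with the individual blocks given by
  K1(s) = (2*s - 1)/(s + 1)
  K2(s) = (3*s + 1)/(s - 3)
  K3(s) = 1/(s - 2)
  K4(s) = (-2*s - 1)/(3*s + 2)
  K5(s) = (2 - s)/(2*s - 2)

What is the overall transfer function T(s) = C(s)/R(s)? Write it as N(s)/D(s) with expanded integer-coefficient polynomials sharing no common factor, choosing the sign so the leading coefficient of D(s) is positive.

First reduce the diagram to T(s).

(1) cascade K1, K2, K3 -> (6*s^2 - s - 1)/(s^3 - 4*s^2 + s + 6)
(2) multiply K4, K5 (series) -> (2*s^2 - 3*s - 2)/(6*s^2 - 2*s - 4)
(3) apply the feedback formula to (K1*K2*K3), (K4*K5) - this is the overall T(s), already in the required normalized form

Answer: (36*s^4 - 18*s^3 - 28*s^2 + 6*s + 4)/(6*s^5 - 14*s^4 - 10*s^3 + 39*s^2 - 11*s - 22)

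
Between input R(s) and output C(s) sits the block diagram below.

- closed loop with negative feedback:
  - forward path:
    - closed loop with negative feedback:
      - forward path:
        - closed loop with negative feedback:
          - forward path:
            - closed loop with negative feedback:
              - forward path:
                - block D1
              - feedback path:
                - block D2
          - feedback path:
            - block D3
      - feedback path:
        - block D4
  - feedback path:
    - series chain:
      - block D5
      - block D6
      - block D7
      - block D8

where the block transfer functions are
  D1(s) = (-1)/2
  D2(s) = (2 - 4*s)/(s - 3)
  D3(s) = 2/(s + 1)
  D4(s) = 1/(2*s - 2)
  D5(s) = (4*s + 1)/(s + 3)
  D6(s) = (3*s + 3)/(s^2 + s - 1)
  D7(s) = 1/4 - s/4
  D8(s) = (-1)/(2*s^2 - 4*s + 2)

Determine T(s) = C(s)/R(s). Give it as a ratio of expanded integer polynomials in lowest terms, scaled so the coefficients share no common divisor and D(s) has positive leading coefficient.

The answer is (-8*s^6 - 8*s^5 + 88*s^4 + 80*s^3 - 152*s^2 - 72*s + 72)/(48*s^6 + 108*s^5 - 228*s^4 - 179*s^3 + 475*s^2 + 35*s - 75).

Reasoning:
Step 1. feedback reduction of D1, D2, giving (3 - s)/(6*s - 8)
Step 2. collapse the loop ([D1/(1+D1*D2)] forward, D3 return), giving (-s^2 + 2*s + 3)/(6*s^2 - 4*s - 2)
Step 3. apply the feedback formula to [[D1/(1+D1*D2)]/(1+[D1/(1+D1*D2)]*D3)], D4, giving (-2*s^3 + 6*s^2 + 2*s - 6)/(12*s^3 - 21*s^2 + 6*s + 7)
Step 4. cascade D5, D6, D7, D8, giving (12*s^2 + 15*s + 3)/(8*s^4 + 24*s^3 - 16*s^2 - 40*s + 24)
Step 5. reduce the feedback loop with forward [[[D1/(1+D1*D2)]/(1+[D1/(1+D1*D2)]*D3)]/(1+[[D1/(1+D1*D2)]/(1+[D1/(1+D1*D2)]*D3)]*D4)] and return (D5*D6*D7*D8) - this is the overall T(s), already in the required normalized form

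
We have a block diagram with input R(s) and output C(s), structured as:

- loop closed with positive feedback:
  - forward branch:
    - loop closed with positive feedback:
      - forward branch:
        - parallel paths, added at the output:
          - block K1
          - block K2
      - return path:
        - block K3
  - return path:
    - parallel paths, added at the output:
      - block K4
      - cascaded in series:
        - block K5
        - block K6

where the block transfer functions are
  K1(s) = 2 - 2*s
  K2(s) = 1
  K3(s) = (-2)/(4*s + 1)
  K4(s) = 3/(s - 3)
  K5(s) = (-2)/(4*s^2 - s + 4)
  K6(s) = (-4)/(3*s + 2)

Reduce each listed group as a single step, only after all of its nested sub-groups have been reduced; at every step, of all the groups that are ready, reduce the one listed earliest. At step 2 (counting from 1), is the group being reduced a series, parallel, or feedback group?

Answer: feedback

Working:
Step 1. parallel reduction of K1, K2
Step 2. close the feedback loop around (K1+K2), K3
Step 3. multiply K5, K6 (series)
Step 4. combine K4, (K5*K6) in parallel
Step 5. reduce the feedback loop with forward [(K1+K2)/(1-(K1+K2)*K3)] and return (K4+(K5*K6))
So the answer for step 2 is feedback.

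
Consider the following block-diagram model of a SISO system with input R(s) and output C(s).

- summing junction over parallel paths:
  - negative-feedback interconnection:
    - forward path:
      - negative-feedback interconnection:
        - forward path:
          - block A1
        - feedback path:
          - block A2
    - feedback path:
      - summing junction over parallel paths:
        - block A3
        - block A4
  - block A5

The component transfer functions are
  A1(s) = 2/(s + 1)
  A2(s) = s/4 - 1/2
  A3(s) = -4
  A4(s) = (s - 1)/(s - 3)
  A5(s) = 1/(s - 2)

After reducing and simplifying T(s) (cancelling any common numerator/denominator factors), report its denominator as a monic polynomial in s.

Step 1 - feedback reduction of A1, A2 -> 4/(3*s)
Step 2 - reduce the parallel group A3, A4 -> (11 - 3*s)/(s - 3)
Step 3 - apply the feedback formula to [A1/(1+A1*A2)], (A3+A4) -> (4*s - 12)/(3*s^2 - 21*s + 44)
Step 4 - combine [[A1/(1+A1*A2)]/(1+[A1/(1+A1*A2)]*(A3+A4))], A5 in parallel -> (7*s^2 - 41*s + 68)/(3*s^3 - 27*s^2 + 86*s - 88)
T(s) is the step-4 result (common factors already cancelled). Leading coefficient of the denominator: 3. Divide through by 3 for the monic polynomial.

Therefore the answer is s^3 - 9*s^2 + 86*s/3 - 88/3.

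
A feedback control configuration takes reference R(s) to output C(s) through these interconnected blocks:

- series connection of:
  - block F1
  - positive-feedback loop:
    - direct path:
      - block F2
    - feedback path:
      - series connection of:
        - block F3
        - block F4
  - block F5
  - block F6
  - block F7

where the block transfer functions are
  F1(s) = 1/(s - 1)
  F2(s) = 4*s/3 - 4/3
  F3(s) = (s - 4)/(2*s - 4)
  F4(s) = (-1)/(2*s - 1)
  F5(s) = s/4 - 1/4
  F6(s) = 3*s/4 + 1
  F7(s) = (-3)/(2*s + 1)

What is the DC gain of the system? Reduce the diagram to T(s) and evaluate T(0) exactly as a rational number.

Step 1. combine F3, F4 in series gives (4 - s)/(4*s^2 - 10*s + 4)
Step 2. close the feedback loop around F2, (F3*F4) gives (8*s^3 - 28*s^2 + 28*s - 8)/(8*s^2 - 25*s + 14)
Step 3. reduce the series chain F1, [F2/(1-F2*(F3*F4))], F5, F6, F7 gives (-18*s^4 + 39*s^3 + 21*s^2 - 66*s + 24)/(64*s^3 - 168*s^2 + 12*s + 56)
DC gain: substitute s = 0 into T(s) from step 3: T(0) = 24/56 = 3/7.

Final answer: 3/7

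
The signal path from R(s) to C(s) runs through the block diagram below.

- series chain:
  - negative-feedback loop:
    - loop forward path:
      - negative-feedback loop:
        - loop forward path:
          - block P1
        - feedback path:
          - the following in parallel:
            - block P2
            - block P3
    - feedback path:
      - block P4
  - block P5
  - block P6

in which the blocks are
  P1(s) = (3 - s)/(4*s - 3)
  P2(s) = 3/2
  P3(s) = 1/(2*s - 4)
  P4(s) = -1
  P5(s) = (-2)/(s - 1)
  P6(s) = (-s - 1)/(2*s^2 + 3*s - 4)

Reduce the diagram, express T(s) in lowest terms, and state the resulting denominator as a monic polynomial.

The answer is s^5 - 29*s^4/14 - 7*s^3/2 + 163*s^2/14 - 135*s/14 + 18/7.

Reasoning:
Step 1 - reduce the parallel group P2, P3; result (3*s - 5)/(2*s - 4)
Step 2 - feedback reduction of P1, (P2+P3); result (-2*s^2 + 10*s - 12)/(5*s^2 - 8*s - 3)
Step 3 - close the feedback loop around [P1/(1+P1*(P2+P3))], P4; result (-2*s^2 + 10*s - 12)/(7*s^2 - 18*s + 9)
Step 4 - reduce the series chain [[P1/(1+P1*(P2+P3))]/(1+[P1/(1+P1*(P2+P3))]*P4)], P5, P6; result (-4*s^3 + 16*s^2 - 4*s - 24)/(14*s^5 - 29*s^4 - 49*s^3 + 163*s^2 - 135*s + 36)
No further cancellation is possible in the step-4 result, so that is T(s). Its denominator becomes monic after dividing by the leading coefficient 14.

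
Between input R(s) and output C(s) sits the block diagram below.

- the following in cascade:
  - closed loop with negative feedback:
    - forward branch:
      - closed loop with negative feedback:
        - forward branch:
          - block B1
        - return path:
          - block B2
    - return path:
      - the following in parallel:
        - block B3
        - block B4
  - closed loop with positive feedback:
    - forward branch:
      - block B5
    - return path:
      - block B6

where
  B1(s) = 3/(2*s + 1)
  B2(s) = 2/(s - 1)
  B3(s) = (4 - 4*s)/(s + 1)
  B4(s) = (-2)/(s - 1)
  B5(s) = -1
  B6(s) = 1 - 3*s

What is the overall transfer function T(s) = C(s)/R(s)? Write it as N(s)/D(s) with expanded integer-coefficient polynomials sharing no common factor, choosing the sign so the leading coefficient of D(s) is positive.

1. apply the feedback formula to B1, B2, giving (3*s - 3)/(2*s^2 - s + 5)
2. parallel reduction of B3, B4, giving (-4*s^2 + 6*s - 6)/(s^2 - 1)
3. feedback reduction of [B1/(1+B1*B2)], (B3+B4), giving (3*s + 3)/(2*s^2 - 9*s + 13)
4. feedback reduction of B5, B6, giving 1/(3*s - 2)
5. cascade [[B1/(1+B1*B2)]/(1+[B1/(1+B1*B2)]*(B3+B4))], [B5/(1-B5*B6)]; the result is T(s) itself (integer coefficients, no common factor, positive leading denominator coefficient)

Therefore the answer is (3*s + 3)/(6*s^3 - 31*s^2 + 57*s - 26).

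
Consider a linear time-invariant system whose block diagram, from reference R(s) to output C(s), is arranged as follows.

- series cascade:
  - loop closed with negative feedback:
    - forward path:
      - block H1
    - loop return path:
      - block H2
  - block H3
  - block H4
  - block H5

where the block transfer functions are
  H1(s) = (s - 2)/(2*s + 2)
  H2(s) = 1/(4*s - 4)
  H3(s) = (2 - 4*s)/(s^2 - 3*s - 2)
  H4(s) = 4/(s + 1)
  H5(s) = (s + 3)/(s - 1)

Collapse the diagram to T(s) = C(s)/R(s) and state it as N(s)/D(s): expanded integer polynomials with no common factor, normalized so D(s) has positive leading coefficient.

Reducing step by step:

1. collapse the loop (H1 forward, H2 return) gives (4*s^2 - 12*s + 8)/(8*s^2 + s - 10)
2. reduce the series chain [H1/(1+H1*H2)], H3, H4, H5 - this is the overall T(s), already in the required normalized form

Answer: (-64*s^3 - 32*s^2 + 416*s - 192)/(8*s^5 - 15*s^4 - 52*s^3 - s^2 + 48*s + 20)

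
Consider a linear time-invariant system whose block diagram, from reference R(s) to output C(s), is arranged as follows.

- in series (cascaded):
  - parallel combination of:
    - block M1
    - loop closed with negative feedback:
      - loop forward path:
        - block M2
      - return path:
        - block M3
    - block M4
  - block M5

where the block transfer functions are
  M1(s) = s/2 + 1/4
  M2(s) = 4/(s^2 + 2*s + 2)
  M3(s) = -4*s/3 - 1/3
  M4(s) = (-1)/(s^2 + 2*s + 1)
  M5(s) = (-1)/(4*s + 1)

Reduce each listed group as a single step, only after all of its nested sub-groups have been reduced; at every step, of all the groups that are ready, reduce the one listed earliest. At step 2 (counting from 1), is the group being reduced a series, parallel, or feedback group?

Answer: parallel

Working:
Step 1: collapse the loop (M2 forward, M3 return)
Step 2: combine M1, [M2/(1+M2*M3)], M4 in parallel
Step 3: reduce the series chain (M1+[M2/(1+M2*M3)]+M4), M5
Step 2: parallel.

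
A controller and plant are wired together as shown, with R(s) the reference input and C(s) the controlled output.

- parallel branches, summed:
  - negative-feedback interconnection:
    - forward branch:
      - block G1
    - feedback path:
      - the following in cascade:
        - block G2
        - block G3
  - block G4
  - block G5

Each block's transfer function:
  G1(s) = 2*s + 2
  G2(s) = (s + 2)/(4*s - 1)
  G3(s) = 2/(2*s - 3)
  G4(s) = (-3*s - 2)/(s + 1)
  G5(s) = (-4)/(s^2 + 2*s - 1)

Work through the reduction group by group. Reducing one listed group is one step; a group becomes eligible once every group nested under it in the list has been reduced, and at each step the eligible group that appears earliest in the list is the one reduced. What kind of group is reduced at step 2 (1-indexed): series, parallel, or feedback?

1. series reduction of G2, G3
2. feedback reduction of G1, (G2*G3)
3. parallel reduction of [G1/(1+G1*(G2*G3))], G4, G5
So the answer for step 2 is feedback.

Answer: feedback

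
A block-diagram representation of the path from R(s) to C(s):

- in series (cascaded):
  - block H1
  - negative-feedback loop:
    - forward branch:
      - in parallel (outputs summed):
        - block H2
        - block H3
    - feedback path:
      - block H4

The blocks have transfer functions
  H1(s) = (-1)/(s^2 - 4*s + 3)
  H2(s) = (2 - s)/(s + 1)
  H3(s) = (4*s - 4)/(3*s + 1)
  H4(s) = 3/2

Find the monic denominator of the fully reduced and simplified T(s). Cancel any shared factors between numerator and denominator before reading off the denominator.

Reducing step by step:

1. reduce the parallel group H2, H3 -> (s^2 + 5*s - 2)/(3*s^2 + 4*s + 1)
2. feedback reduction of (H2+H3), H4 -> (2*s^2 + 10*s - 4)/(9*s^2 + 23*s - 4)
3. cascade H1, [(H2+H3)/(1+(H2+H3)*H4)] -> (-2*s^2 - 10*s + 4)/(9*s^4 - 13*s^3 - 69*s^2 + 85*s - 12)
The result of step 3 is T(s) in lowest terms. Its denominator has leading coefficient 9; dividing the denominator through by 9 makes it monic.

Answer: s^4 - 13*s^3/9 - 23*s^2/3 + 85*s/9 - 4/3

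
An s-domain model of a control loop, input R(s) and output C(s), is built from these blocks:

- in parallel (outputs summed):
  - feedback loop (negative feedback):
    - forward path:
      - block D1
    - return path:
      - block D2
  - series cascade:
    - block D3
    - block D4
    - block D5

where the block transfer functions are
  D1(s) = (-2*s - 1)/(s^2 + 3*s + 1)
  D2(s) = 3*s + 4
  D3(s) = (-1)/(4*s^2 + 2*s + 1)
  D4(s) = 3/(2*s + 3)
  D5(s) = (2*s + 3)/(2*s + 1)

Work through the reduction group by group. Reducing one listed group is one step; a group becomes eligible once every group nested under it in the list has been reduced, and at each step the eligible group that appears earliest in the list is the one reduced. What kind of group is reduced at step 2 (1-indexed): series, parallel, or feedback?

1. reduce the feedback loop with forward D1 and return D2
2. series reduction of D3, D4, D5
3. combine [D1/(1+D1*D2)], (D3*D4*D5) in parallel
Step 2: series.

Therefore the answer is series.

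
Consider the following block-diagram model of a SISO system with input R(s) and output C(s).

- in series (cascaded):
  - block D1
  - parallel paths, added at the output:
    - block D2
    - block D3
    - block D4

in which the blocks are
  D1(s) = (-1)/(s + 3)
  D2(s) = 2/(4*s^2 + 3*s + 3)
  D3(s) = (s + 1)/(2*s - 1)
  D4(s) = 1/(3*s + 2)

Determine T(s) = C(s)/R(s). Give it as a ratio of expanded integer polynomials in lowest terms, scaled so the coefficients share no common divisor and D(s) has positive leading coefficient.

First reduce the diagram to T(s).

Step 1. reduce the parallel group D2, D3, D4 -> (12*s^4 + 37*s^3 + 46*s^2 + 26*s - 1)/(24*s^4 + 22*s^3 + 13*s^2 - 3*s - 6)
Step 2. multiply D1, (D2+D3+D4) (series): this yields T(s), and no further normalization is needed

Answer: (-12*s^4 - 37*s^3 - 46*s^2 - 26*s + 1)/(24*s^5 + 94*s^4 + 79*s^3 + 36*s^2 - 15*s - 18)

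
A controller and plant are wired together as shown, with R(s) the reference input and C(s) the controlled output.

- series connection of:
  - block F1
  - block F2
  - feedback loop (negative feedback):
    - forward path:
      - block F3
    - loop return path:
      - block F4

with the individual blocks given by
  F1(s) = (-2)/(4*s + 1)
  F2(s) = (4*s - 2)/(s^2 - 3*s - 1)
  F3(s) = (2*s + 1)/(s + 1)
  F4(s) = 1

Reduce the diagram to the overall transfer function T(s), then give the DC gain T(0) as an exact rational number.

[1] close the feedback loop around F3, F4: (2*s + 1)/(3*s + 2)
[2] combine F1, F2, [F3/(1+F3*F4)] in series: (4 - 16*s^2)/(12*s^4 - 25*s^3 - 43*s^2 - 17*s - 2)
The step-2 result is T(s). Setting s = 0: T(0) = 4/(-2) = -2.

Therefore the answer is -2.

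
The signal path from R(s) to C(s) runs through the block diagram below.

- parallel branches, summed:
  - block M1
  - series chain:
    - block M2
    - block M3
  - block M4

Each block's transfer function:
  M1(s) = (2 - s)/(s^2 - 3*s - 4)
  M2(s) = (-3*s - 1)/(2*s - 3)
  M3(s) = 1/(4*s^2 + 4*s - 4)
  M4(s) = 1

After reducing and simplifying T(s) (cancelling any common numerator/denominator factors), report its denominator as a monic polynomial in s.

1. multiply M2, M3 (series) = (-3*s - 1)/(8*s^3 - 4*s^2 - 20*s + 12)
2. reduce the parallel group M1, (M2*M3), M4 = (8*s^5 - 36*s^4 - 23*s^3 + 108*s^2 + 7*s - 20)/(8*s^5 - 28*s^4 - 40*s^3 + 88*s^2 + 44*s - 48)
That last expression is T(s), already simplified. Scaling its denominator by 1/8 (the reciprocal of the leading coefficient) yields the monic denominator.

Answer: s^5 - 7*s^4/2 - 5*s^3 + 11*s^2 + 11*s/2 - 6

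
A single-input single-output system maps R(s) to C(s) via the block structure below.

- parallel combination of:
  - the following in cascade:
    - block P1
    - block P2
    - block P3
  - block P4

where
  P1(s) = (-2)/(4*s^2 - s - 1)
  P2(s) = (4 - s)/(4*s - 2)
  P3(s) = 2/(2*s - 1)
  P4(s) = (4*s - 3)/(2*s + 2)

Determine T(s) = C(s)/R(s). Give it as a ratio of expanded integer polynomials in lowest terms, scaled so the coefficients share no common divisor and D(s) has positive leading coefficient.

First reduce the diagram to T(s).

1. cascade P1, P2, P3 = (2*s - 8)/(16*s^4 - 20*s^3 + 4*s^2 + 3*s - 1)
2. add (P1*P2*P3), P4 (parallel) - this is the overall T(s), already in the required normalized form

Answer: (64*s^5 - 128*s^4 + 76*s^3 + 4*s^2 - 25*s - 13)/(32*s^5 - 8*s^4 - 32*s^3 + 14*s^2 + 4*s - 2)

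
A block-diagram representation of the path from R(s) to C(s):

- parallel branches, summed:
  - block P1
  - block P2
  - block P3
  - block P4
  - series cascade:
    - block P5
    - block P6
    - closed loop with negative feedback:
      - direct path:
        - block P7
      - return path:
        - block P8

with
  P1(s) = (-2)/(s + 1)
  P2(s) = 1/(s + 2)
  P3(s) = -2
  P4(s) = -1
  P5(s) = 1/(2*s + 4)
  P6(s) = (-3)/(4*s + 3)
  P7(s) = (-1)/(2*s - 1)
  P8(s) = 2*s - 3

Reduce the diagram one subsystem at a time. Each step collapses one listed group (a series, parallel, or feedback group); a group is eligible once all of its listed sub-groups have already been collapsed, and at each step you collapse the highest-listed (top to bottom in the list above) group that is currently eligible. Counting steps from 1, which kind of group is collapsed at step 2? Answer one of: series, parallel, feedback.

The answer is series.

Reasoning:
1. feedback reduction of P7, P8
2. reduce the series chain P5, P6, [P7/(1+P7*P8)]
3. combine P1, P2, P3, P4, (P5*P6*[P7/(1+P7*P8)]) in parallel
The group at step 2 is a series group.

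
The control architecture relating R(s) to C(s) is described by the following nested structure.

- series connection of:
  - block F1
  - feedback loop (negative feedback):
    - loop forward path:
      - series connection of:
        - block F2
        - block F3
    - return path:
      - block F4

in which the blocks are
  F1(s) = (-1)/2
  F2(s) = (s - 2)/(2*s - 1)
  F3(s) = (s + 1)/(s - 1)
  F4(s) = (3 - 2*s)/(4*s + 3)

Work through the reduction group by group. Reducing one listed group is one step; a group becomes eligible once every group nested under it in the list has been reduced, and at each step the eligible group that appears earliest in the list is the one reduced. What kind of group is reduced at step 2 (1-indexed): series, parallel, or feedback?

Reducing step by step:

1. multiply F2, F3 (series)
2. feedback reduction of (F2*F3), F4
3. series reduction of F1, [(F2*F3)/(1+(F2*F3)*F4)]
The group at step 2 is a feedback group.

Answer: feedback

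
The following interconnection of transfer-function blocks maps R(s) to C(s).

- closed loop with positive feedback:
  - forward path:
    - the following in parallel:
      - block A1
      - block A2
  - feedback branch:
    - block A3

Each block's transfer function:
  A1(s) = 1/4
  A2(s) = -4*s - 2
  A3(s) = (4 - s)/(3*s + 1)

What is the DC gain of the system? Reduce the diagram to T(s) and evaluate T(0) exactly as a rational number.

1. combine A1, A2 in parallel -> -4*s - 7/4
2. feedback reduction of (A1+A2), A3 -> (48*s^2 + 37*s + 7)/(16*s^2 - 69*s - 32)
The step-2 result is T(s). Setting s = 0: T(0) = 7/(-32) = -7/32.

Therefore the answer is -7/32.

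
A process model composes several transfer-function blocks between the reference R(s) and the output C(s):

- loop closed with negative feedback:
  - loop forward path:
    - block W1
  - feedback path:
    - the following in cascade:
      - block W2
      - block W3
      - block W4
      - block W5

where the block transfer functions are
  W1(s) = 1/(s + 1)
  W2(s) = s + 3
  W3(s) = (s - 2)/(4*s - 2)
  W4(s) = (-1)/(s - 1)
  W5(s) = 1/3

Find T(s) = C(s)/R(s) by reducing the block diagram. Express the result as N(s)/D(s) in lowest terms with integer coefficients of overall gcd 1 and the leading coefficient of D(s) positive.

The answer is (12*s^2 - 18*s + 6)/(12*s^3 - 7*s^2 - 13*s + 12).

Reasoning:
Step 1 - multiply W2, W3, W4, W5 (series) -> (-s^2 - s + 6)/(12*s^2 - 18*s + 6)
Step 2 - collapse the loop (W1 forward, (W2*W3*W4*W5) return): this yields T(s), and no further normalization is needed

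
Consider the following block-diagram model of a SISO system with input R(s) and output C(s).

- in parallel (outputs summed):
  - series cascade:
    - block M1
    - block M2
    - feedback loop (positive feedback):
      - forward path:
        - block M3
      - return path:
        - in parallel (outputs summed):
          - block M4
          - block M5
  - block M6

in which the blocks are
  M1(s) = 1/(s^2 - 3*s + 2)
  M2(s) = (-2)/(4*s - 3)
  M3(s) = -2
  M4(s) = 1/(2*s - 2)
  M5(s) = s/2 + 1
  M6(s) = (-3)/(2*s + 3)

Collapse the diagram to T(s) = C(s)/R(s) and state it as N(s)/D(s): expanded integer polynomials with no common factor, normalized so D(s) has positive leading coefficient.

Step 1 - combine M4, M5 in parallel; result (s^2 + s - 1)/(2*s - 2)
Step 2 - collapse the loop (M3 forward, (M4+M5) return); result (2 - 2*s)/(s^2 + 2*s - 2)
Step 3 - multiply M1, M2, [M3/(1-M3*(M4+M5))] (series); result 4/(4*s^4 - 3*s^3 - 24*s^2 + 34*s - 12)
Step 4 - combine (M1*M2*[M3/(1-M3*(M4+M5))]), M6 in parallel; the result is T(s) itself (integer coefficients, no common factor, positive leading denominator coefficient)

Hence the answer: (-12*s^4 + 9*s^3 + 72*s^2 - 94*s + 48)/(8*s^5 + 6*s^4 - 57*s^3 - 4*s^2 + 78*s - 36)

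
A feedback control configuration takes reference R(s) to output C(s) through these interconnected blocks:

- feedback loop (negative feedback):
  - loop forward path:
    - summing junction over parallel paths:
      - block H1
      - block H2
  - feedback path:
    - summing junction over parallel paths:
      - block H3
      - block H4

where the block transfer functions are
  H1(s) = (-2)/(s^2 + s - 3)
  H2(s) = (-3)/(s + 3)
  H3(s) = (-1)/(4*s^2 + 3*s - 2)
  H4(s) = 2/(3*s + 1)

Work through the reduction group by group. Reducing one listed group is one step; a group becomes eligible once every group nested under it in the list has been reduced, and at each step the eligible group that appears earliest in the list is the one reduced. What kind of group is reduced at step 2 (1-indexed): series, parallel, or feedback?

1. reduce the parallel group H1, H2
2. reduce the parallel group H3, H4
3. apply the feedback formula to (H1+H2), (H3+H4)
The group at step 2 is a parallel group.

Hence the answer: parallel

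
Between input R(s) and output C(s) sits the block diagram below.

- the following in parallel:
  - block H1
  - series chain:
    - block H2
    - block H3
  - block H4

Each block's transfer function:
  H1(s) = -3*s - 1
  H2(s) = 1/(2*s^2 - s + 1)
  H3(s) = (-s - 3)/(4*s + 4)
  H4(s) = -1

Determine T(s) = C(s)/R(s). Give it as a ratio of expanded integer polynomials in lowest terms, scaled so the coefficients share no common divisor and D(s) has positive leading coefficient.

Step 1: cascade H2, H3 = (-s - 3)/(8*s^3 + 4*s^2 + 4)
Step 2: add H1, (H2*H3), H4 (parallel), which is the overall transfer function T(s) = C(s)/R(s) in lowest terms

Final answer: (-24*s^4 - 28*s^3 - 8*s^2 - 13*s - 11)/(8*s^3 + 4*s^2 + 4)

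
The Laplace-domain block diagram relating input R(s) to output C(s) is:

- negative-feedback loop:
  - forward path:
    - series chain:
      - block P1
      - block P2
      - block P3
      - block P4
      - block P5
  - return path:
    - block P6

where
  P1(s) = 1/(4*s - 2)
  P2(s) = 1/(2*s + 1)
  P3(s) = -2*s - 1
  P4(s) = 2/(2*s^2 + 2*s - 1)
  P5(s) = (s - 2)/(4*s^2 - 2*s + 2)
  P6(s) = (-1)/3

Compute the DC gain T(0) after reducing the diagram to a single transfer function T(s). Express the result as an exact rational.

1. cascade P1, P2, P3, P4, P5: (2 - s)/(16*s^5 - 12*s^3 + 16*s^2 - 10*s + 2)
2. feedback reduction of (P1*P2*P3*P4*P5), P6: (6 - 3*s)/(48*s^5 - 36*s^3 + 48*s^2 - 29*s + 4)
The step-2 result is T(s). Setting s = 0: T(0) = 6/4 = 3/2.

Therefore the answer is 3/2.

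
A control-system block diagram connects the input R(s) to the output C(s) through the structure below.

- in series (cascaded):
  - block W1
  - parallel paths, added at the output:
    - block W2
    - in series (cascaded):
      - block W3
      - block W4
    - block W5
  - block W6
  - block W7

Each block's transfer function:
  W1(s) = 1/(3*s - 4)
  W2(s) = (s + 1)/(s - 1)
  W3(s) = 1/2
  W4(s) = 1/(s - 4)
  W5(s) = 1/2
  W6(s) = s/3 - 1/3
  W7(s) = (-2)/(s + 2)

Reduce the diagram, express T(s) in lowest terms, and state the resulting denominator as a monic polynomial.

Reducing step by step:

Step 1: cascade W3, W4; result 1/(2*s - 8)
Step 2: reduce the parallel group W2, (W3*W4), W5; result (3*s^2 - 10*s - 5)/(2*s^2 - 10*s + 8)
Step 3: cascade W1, (W2+(W3*W4)+W5), W6, W7; result (-3*s^2 + 10*s + 5)/(9*s^3 - 30*s^2 - 48*s + 96)
Step 3 gives the fully reduced T(s), with no common factor left to cancel. The denominator's leading coefficient is 9, so divide each of its coefficients by 9 to get the monic form.

Answer: s^3 - 10*s^2/3 - 16*s/3 + 32/3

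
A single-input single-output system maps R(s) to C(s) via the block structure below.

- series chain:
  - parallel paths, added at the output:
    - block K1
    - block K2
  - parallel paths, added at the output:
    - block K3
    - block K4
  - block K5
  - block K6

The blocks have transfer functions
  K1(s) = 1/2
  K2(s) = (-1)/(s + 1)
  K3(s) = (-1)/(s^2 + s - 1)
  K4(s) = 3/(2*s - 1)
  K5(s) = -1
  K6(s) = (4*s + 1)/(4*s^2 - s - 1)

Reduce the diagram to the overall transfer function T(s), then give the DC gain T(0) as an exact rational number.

Step 1: sum the parallel branches K1, K2 -> (s - 1)/(2*s + 2)
Step 2: parallel reduction of K3, K4 -> (3*s^2 + s - 2)/(2*s^3 + s^2 - 3*s + 1)
Step 3: reduce the series chain (K1+K2), (K3+K4), K5, K6 -> (-12*s^3 + 17*s^2 - 3*s - 2)/(16*s^5 + 4*s^4 - 30*s^3 + 12*s^2 + 4*s - 2)
Step 3 gives the overall T(s). Then T(0) = -2/(-2) = 1.

Answer: 1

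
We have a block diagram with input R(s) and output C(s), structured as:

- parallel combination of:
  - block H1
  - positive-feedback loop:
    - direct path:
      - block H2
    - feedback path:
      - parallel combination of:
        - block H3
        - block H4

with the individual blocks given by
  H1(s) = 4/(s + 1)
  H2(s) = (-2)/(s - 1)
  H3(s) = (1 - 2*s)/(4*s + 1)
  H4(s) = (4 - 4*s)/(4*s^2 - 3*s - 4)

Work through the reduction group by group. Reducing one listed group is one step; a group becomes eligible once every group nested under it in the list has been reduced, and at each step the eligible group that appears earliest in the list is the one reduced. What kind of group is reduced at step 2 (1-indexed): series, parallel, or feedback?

The answer is feedback.

Reasoning:
1. combine H3, H4 in parallel
2. close the feedback loop around H2, (H3+H4)
3. reduce the parallel group H1, [H2/(1-H2*(H3+H4))]
Step 2: feedback.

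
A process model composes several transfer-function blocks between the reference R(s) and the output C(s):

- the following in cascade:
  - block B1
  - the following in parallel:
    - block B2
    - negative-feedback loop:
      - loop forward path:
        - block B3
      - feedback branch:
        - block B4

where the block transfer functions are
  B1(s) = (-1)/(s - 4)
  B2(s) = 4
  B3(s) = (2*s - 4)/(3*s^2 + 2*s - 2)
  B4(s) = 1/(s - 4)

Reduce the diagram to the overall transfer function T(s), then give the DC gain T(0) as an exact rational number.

[1] apply the feedback formula to B3, B4: (2*s^2 - 12*s + 16)/(3*s^3 - 10*s^2 - 8*s + 4)
[2] combine B2, [B3/(1+B3*B4)] in parallel: (12*s^3 - 38*s^2 - 44*s + 32)/(3*s^3 - 10*s^2 - 8*s + 4)
[3] reduce the series chain B1, (B2+[B3/(1+B3*B4)]): (-12*s^3 + 38*s^2 + 44*s - 32)/(3*s^4 - 22*s^3 + 32*s^2 + 36*s - 16)
Evaluating the step-3 result (the overall T(s)) at s = 0 gives T(0) = -32/(-16) = 2.

Therefore the answer is 2.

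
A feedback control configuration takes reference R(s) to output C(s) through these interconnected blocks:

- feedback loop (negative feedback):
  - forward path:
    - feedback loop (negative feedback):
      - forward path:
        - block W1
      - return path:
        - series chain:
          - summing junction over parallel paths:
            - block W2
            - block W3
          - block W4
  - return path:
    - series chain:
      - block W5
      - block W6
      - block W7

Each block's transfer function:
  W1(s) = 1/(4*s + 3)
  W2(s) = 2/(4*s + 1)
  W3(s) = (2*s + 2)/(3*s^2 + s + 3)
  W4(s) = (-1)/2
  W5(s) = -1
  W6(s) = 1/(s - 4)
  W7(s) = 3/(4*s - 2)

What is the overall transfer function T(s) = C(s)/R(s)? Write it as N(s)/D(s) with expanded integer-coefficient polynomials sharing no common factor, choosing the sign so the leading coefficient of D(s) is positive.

Step 1: add W2, W3 (parallel); result (14*s^2 + 12*s + 8)/(12*s^3 + 7*s^2 + 13*s + 3)
Step 2: reduce the series chain (W2+W3), W4; result (-7*s^2 - 6*s - 4)/(12*s^3 + 7*s^2 + 13*s + 3)
Step 3: reduce the feedback loop with forward W1 and return ((W2+W3)*W4); result (12*s^3 + 7*s^2 + 13*s + 3)/(48*s^4 + 64*s^3 + 66*s^2 + 45*s + 5)
Step 4: series reduction of W5, W6, W7; result (-3)/(4*s^2 - 18*s + 8)
Step 5: close the feedback loop around [W1/(1+W1*((W2+W3)*W4))], (W5*W6*W7), giving the overall T(s)

Hence the answer: (48*s^5 - 188*s^4 + 22*s^3 - 166*s^2 + 50*s + 24)/(192*s^6 - 608*s^5 - 504*s^4 - 532*s^3 - 283*s^2 + 231*s + 31)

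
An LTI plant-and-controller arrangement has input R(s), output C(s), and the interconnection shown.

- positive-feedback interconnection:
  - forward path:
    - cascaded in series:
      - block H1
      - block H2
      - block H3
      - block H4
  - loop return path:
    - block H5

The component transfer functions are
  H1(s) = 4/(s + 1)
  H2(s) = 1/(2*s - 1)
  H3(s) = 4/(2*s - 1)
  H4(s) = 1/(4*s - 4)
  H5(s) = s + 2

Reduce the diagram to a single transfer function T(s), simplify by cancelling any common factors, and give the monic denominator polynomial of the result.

Answer: s^4 - s^3 - 3*s^2/4 - 9/4

Working:
(1) cascade H1, H2, H3, H4 gives 4/(4*s^4 - 4*s^3 - 3*s^2 + 4*s - 1)
(2) reduce the feedback loop with forward (H1*H2*H3*H4) and return H5 gives 4/(4*s^4 - 4*s^3 - 3*s^2 - 9)
Step 2 gives the fully reduced T(s), with no common factor left to cancel. The denominator's leading coefficient is 4, so divide each of its coefficients by 4 to get the monic form.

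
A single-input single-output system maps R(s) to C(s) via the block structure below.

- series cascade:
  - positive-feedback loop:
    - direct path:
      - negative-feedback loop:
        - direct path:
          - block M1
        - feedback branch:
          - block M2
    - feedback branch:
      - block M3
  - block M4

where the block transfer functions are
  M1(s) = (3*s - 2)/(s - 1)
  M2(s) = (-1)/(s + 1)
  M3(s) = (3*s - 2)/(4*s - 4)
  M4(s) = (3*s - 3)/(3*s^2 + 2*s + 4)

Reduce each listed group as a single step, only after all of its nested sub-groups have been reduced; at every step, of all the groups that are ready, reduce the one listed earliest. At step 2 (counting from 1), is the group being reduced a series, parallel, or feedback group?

(1) reduce the feedback loop with forward M1 and return M2
(2) apply the feedback formula to [M1/(1+M1*M2)], M3
(3) multiply [[M1/(1+M1*M2)]/(1-[M1/(1+M1*M2)]*M3)], M4 (series)
Step 2: feedback.

Hence the answer: feedback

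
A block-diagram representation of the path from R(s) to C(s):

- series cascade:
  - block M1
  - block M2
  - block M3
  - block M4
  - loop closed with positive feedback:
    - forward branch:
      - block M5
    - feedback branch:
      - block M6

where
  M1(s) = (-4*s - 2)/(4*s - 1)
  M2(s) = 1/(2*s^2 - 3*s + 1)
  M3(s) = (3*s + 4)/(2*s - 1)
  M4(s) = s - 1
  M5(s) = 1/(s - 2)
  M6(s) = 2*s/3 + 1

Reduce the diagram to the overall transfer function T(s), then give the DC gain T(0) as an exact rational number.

First reduce the diagram to T(s).

Step 1 - feedback reduction of M5, M6 -> 3/(s - 9)
Step 2 - multiply M1, M2, M3, M4, [M5/(1-M5*M6)] (series) -> (-36*s^2 - 66*s - 24)/(16*s^4 - 164*s^3 + 188*s^2 - 73*s + 9)
Evaluating the step-2 result (the overall T(s)) at s = 0 gives T(0) = -24/9 = -8/3.

Answer: -8/3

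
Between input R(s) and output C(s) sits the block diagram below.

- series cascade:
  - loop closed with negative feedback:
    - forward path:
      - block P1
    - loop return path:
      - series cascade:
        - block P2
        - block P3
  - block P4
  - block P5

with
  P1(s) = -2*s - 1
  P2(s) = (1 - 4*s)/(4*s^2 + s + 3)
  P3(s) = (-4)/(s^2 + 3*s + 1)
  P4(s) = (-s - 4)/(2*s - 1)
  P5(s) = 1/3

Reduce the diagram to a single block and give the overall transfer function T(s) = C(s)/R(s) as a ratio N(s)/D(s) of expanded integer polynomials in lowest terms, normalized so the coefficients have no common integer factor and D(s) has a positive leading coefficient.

(1) combine P2, P3 in series, giving (16*s - 4)/(4*s^4 + 13*s^3 + 10*s^2 + 10*s + 3)
(2) reduce the feedback loop with forward P1 and return (P2*P3), giving (-8*s^5 - 30*s^4 - 33*s^3 - 30*s^2 - 16*s - 3)/(4*s^4 + 13*s^3 - 22*s^2 + 2*s + 7)
(3) reduce the series chain [P1/(1+P1*(P2*P3))], P4, P5, giving the overall T(s)

Hence the answer: (8*s^6 + 62*s^5 + 153*s^4 + 162*s^3 + 136*s^2 + 67*s + 12)/(24*s^5 + 66*s^4 - 171*s^3 + 78*s^2 + 36*s - 21)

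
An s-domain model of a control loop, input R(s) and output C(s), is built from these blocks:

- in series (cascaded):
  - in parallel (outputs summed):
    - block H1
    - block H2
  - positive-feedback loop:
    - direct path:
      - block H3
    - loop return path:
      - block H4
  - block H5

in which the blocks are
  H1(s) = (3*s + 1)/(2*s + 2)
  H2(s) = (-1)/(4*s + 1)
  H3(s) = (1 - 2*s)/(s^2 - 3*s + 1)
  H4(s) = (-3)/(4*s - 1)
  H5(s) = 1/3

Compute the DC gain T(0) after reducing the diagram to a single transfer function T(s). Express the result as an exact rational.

Step 1. reduce the parallel group H1, H2 -> (12*s^2 + 5*s - 1)/(8*s^2 + 10*s + 2)
Step 2. reduce the feedback loop with forward H3 and return H4 -> (-8*s^2 + 6*s - 1)/(4*s^3 - 13*s^2 + s + 2)
Step 3. reduce the series chain (H1+H2), [H3/(1-H3*H4)], H5 -> (-96*s^4 + 32*s^3 + 26*s^2 - 11*s + 1)/(96*s^5 - 192*s^4 - 342*s^3 + 66*s + 12)
Evaluating the step-3 result (the overall T(s)) at s = 0 gives T(0) = 1/12.

Answer: 1/12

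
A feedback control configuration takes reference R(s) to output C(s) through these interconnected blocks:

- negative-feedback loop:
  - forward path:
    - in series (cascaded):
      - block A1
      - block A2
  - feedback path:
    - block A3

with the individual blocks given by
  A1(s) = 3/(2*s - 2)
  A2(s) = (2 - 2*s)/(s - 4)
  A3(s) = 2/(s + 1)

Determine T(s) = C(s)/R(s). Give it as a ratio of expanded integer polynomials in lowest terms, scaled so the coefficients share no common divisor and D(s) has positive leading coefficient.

(1) series reduction of A1, A2 = (-3)/(s - 4)
(2) collapse the loop ((A1*A2) forward, A3 return), which is the overall transfer function T(s) = C(s)/R(s) in lowest terms

Therefore the answer is (-3*s - 3)/(s^2 - 3*s - 10).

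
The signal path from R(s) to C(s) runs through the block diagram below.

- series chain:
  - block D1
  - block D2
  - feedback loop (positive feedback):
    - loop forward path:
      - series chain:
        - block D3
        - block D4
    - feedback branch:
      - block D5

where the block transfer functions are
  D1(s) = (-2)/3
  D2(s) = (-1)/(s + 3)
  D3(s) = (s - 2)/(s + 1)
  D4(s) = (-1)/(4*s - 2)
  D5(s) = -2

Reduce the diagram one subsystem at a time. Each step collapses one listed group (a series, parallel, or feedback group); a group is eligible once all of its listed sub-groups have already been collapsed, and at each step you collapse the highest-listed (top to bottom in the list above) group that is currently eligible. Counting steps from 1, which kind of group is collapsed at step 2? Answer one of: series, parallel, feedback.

Reducing step by step:

Step 1 - series reduction of D3, D4
Step 2 - apply the feedback formula to (D3*D4), D5
Step 3 - combine D1, D2, [(D3*D4)/(1-(D3*D4)*D5)] in series
Step 2: feedback.

Answer: feedback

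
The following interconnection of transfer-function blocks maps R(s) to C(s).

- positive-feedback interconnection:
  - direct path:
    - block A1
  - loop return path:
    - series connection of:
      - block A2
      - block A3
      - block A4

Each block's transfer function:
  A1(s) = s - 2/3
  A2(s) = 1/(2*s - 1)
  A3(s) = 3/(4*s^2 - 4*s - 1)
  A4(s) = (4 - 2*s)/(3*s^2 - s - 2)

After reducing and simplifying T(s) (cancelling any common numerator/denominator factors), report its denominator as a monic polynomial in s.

Reducing step by step:

Step 1. combine A2, A3, A4 in series; result (12 - 6*s)/(24*s^5 - 44*s^4 + 2*s^3 + 25*s^2 - 5*s - 2)
Step 2. apply the feedback formula to A1, (A2*A3*A4); result (72*s^6 - 180*s^5 + 94*s^4 + 71*s^3 - 65*s^2 + 4*s + 4)/(72*s^5 - 132*s^4 + 6*s^3 + 93*s^2 - 63*s + 18)
T(s) is the step-2 result (common factors already cancelled). Leading coefficient of the denominator: 72. Divide through by 72 for the monic polynomial.

Answer: s^5 - 11*s^4/6 + s^3/12 + 31*s^2/24 - 7*s/8 + 1/4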